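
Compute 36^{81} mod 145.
81

Using successive squaring:
Binary expansion of 81: 1010001
Powers of 36 mod 145 (each is the square of the previous):
  36^1 ≡ 36 (mod 145)
  36^2 ≡ 36² = 1296 ≡ 136 (mod 145)
  36^4 ≡ 136² = 18496 ≡ 81 (mod 145)
  36^8 ≡ 81² = 6561 ≡ 36 (mod 145)
  36^16 ≡ 36² = 1296 ≡ 136 (mod 145)
  36^32 ≡ 136² = 18496 ≡ 81 (mod 145)
  36^64 ≡ 81² = 6561 ≡ 36 (mod 145)
81 = 64 + 16 + 1, so 36^81 = 36^64 × 36^16 × 36^1 ≡ 36 × 136 × 36 (mod 145)
Multiplying step by step:
  36 × 136 = 4896 ≡ 111 (mod 145)
  111 × 36 = 3996 ≡ 81 (mod 145)
Result: 36^81 ≡ 81 (mod 145)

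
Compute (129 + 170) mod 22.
13

(129 + 170) = 299
299 mod 22 = 13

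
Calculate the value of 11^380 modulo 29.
Using Fermat: 11^{28} ≡ 1 (mod 29). 380 ≡ 16 (mod 28). So 11^{380} ≡ 11^{16} ≡ 24 (mod 29)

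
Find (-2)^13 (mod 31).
Using repeated squaring. (-2) ≡ 29 (mod 31). 13 = 8 + 4 + 1 (binary 1101). Repeated squaring mod 31: 29^1 ≡ 29; 29^2 ≡ 29² = 841 ≡ 4; 29^4 ≡ 4² = 16 ≡ 16; 29^8 ≡ 16² = 256 ≡ 8. Multiply: (-2)^13 ≡ 29^8 × 29^4 × 29^1 ≡ 8 × 16 × 29 (mod 31): 8 × 16 = 128 ≡ 4; 4 × 29 = 116 ≡ 23. So (-2)^13 ≡ 23 (mod 31).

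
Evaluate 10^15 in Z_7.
Using Fermat: 10^{6} ≡ 1 (mod 7). 15 ≡ 3 (mod 6). So 10^{15} ≡ 10^{3} ≡ 6 (mod 7)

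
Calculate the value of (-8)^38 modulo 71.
Using repeated squaring. (-8) ≡ 63 (mod 71). 38 = 32 + 4 + 2 (binary 100110). Repeated squaring mod 71: 63^1 ≡ 63; 63^2 ≡ 63² = 3969 ≡ 64; 63^4 ≡ 64² = 4096 ≡ 49; 63^8 ≡ 49² = 2401 ≡ 58; 63^16 ≡ 58² = 3364 ≡ 27; 63^32 ≡ 27² = 729 ≡ 19. Multiply: (-8)^38 ≡ 63^32 × 63^4 × 63^2 ≡ 19 × 49 × 64 (mod 71): 19 × 49 = 931 ≡ 8; 8 × 64 = 512 ≡ 15. So (-8)^38 ≡ 15 (mod 71).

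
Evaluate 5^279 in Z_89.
Using Fermat: 5^{88} ≡ 1 (mod 89). 279 ≡ 15 (mod 88). So 5^{279} ≡ 5^{15} ≡ 21 (mod 89)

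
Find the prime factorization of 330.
2 × 3 × 5 × 11

Divide by primes starting from smallest:
330 ÷ 2 = 165
165 ÷ 3 = 55
55 ÷ 5 = 11
11 ÷ 11 = 1

330 = 2 × 3 × 5 × 11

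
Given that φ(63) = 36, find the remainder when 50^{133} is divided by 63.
By Euler: 50^{36} ≡ 1 (mod 63) since gcd(50, 63) = 1. 133 = 3×36 + 25. So 50^{133} ≡ 50^{25} ≡ 50 (mod 63)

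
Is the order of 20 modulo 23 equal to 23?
No, the actual order is 22, not 23.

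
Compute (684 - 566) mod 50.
18

(684 - 566) = 118
118 mod 50 = 18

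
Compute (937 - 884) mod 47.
6

(937 - 884) = 53
53 mod 47 = 6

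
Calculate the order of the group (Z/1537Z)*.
1456

Prime factorization: 1537 = 29 × 53
Using the formula φ(n) = n × Π(1 - 1/p) for each prime factor p:
φ(1537) = 1537 × (1 - 1/29) × (1 - 1/53)
φ(1537) = 1456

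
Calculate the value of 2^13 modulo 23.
Using repeated squaring. 13 = 8 + 4 + 1 (binary 1101). Repeated squaring mod 23: 2^1 ≡ 2; 2^2 ≡ 2² = 4 ≡ 4; 2^4 ≡ 4² = 16 ≡ 16; 2^8 ≡ 16² = 256 ≡ 3. Multiply: 2^13 = 2^8 × 2^4 × 2^1 ≡ 3 × 16 × 2 (mod 23): 3 × 16 = 48 ≡ 2; 2 × 2 = 4 ≡ 4. So 2^13 ≡ 4 (mod 23).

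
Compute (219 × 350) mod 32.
10

(219 × 350) = 76650
76650 mod 32 = 10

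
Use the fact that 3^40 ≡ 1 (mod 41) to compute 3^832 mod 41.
By Fermat: 3^{40} ≡ 1 (mod 41). 832 ≡ 32 (mod 40). So 3^{832} ≡ 3^{32} ≡ 1 (mod 41)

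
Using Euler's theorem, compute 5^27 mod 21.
By Euler: 5^{12} ≡ 1 (mod 21) since gcd(5, 21) = 1. 27 = 2×12 + 3. So 5^{27} ≡ 5^{3} ≡ 20 (mod 21)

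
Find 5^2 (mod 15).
2 = 2 (binary 10). Repeated squaring mod 15: 5^1 ≡ 5; 5^2 ≡ 5² = 25 ≡ 10. So 5^2 ≡ 10 (mod 15).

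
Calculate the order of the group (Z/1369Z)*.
1332

Prime factorization: 1369 = 37^2
Using the formula φ(n) = n × Π(1 - 1/p) for each prime factor p:
φ(1369) = 1369 × (1 - 1/37)
φ(1369) = 1332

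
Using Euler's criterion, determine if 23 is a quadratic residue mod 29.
By Euler's criterion: 23^{14} ≡ 1 (mod 29). Since this equals 1, 23 is a QR.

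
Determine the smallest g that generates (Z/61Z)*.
2

A primitive root g modulo p has order p-1 = 60
Prime divisors of 60: [2, 3, 5]
g is a primitive root iff g^(60/q) ≢ 1 (mod 61) for each prime divisor q
Testing small values:
  g = 2: 2^30 ≡ 60, 2^20 ≡ 47, 2^12 ≡ 9 (mod 61) → none is 1, primitive root!
The smallest primitive root is 2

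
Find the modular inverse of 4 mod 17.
4^(-1) ≡ 13 (mod 17). Verification: 4 × 13 = 52 ≡ 1 (mod 17)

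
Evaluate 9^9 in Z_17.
9 = 8 + 1 (binary 1001). Repeated squaring mod 17: 9^1 ≡ 9; 9^2 ≡ 9² = 81 ≡ 13; 9^4 ≡ 13² = 169 ≡ 16; 9^8 ≡ 16² = 256 ≡ 1. Multiply: 9^9 = 9^8 × 9^1 ≡ 1 × 9 (mod 17): 1 × 9 = 9 ≡ 9. So 9^9 ≡ 9 (mod 17).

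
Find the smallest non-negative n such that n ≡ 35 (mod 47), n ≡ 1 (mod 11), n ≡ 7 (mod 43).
15874

Using the Chinese Remainder Theorem:
M = product of moduli = 22231
For equation 1: M_1 = 473, 473 ≡ 3 (mod 47), inverse of 473 mod 47 is 16 (check: 3 × 16 = 48 ≡ 1 (mod 47))
For equation 2: M_2 = 2021, 2021 ≡ 8 (mod 11), inverse of 2021 mod 11 is 7 (check: 8 × 7 = 56 ≡ 1 (mod 11))
For equation 3: M_3 = 517, 517 ≡ 1 (mod 43), inverse of 517 mod 43 is 1 (check: 1 × 1 = 1 ≡ 1 (mod 43))
Combine: n ≡ Σ r_i×M_i×(M_i⁻¹ mod m_i) = 35×473×16 + 1×2021×7 + 7×517×1 = 264880 + 14147 + 3619 = 282646
282646 mod 22231 = 15874
n ≡ 15874 (mod 22231)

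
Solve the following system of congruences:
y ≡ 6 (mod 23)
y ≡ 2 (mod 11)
167

Using the Chinese Remainder Theorem:
M = product of moduli = 253
For equation 1: M_1 = 11, 11 ≡ 11 (mod 23), inverse of 11 mod 23 is 21 (check: 11 × 21 = 231 ≡ 1 (mod 23))
For equation 2: M_2 = 23, 23 ≡ 1 (mod 11), inverse of 23 mod 11 is 1 (check: 1 × 1 = 1 ≡ 1 (mod 11))
Combine: y ≡ Σ r_i×M_i×(M_i⁻¹ mod m_i) = 6×11×21 + 2×23×1 = 1386 + 46 = 1432
1432 mod 253 = 167
y ≡ 167 (mod 253)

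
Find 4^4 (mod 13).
4 = 4 (binary 100). Repeated squaring mod 13: 4^1 ≡ 4; 4^2 ≡ 4² = 16 ≡ 3; 4^4 ≡ 3² = 9 ≡ 9. So 4^4 ≡ 9 (mod 13).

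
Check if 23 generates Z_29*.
p - 1 = 28 has prime divisors 2, 7. Check 23^(28/q) mod 29 for each: 23^(28/2) = 23^14 ≡ 1, 23^(28/7) = 23^4 ≡ 20 (mod 29). Since 23^14 ≡ 1 (mod 29), the order of 23 divides 14 (in fact the order is 7) ≠ 28, so it is not a primitive root.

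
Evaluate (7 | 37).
(7/37) = 7^{18} mod 37 = 1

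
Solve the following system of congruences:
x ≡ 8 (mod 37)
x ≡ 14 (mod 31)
45

Using the Chinese Remainder Theorem:
M = product of moduli = 1147
For equation 1: M_1 = 31, 31 ≡ 31 (mod 37), inverse of 31 mod 37 is 6 (check: 31 × 6 = 186 ≡ 1 (mod 37))
For equation 2: M_2 = 37, 37 ≡ 6 (mod 31), inverse of 37 mod 31 is 26 (check: 6 × 26 = 156 ≡ 1 (mod 31))
Combine: x ≡ Σ r_i×M_i×(M_i⁻¹ mod m_i) = 8×31×6 + 14×37×26 = 1488 + 13468 = 14956
14956 mod 1147 = 45
x ≡ 45 (mod 1147)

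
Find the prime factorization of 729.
3^6

Divide by primes starting from smallest:
729 ÷ 3 = 243
243 ÷ 3 = 81
81 ÷ 3 = 27
27 ÷ 3 = 9
9 ÷ 3 = 3
3 ÷ 3 = 1

729 = 3^6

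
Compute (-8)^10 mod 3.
(-8) ≡ 1 (mod 3). 10 = 8 + 2 (binary 1010). Repeated squaring mod 3: 1^1 ≡ 1; 1^2 ≡ 1² = 1 ≡ 1; 1^4 ≡ 1² = 1 ≡ 1; 1^8 ≡ 1² = 1 ≡ 1. Multiply: (-8)^10 ≡ 1^8 × 1^2 ≡ 1 × 1 (mod 3): 1 × 1 = 1 ≡ 1. So (-8)^10 ≡ 1 (mod 3).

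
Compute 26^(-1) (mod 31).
26^(-1) ≡ 6 (mod 31). Verification: 26 × 6 = 156 ≡ 1 (mod 31)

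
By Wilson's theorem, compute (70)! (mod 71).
By Wilson's theorem, (70)! ≡ -1 ≡ 70 (mod 71)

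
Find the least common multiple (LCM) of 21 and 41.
861

First find GCD(21, 41) using the Euclidean algorithm:
21 = 0 × 41 + 21
41 = 1 × 21 + 20
21 = 1 × 20 + 1
20 = 20 × 1 + 0
GCD(21, 41) = 1

LCM formula: LCM(a, b) = (a × b) / GCD(a, b)
LCM(21, 41) = (21 × 41) / 1
LCM(21, 41) = 861 / 1
LCM(21, 41) = 861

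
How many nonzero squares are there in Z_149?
For prime 149, there are (p-1)/2 = (149-1)/2 = 74 quadratic residues (excluding 0).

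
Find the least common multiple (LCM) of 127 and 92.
11684

First find GCD(127, 92) using the Euclidean algorithm:
127 = 1 × 92 + 35
92 = 2 × 35 + 22
35 = 1 × 22 + 13
22 = 1 × 13 + 9
13 = 1 × 9 + 4
9 = 2 × 4 + 1
4 = 4 × 1 + 0
GCD(127, 92) = 1

LCM formula: LCM(a, b) = (a × b) / GCD(a, b)
LCM(127, 92) = (127 × 92) / 1
LCM(127, 92) = 11684 / 1
LCM(127, 92) = 11684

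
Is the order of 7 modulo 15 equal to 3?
No, the actual order is 4, not 3.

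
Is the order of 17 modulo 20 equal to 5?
No, the actual order is 4, not 5.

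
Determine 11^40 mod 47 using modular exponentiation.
Using repeated squaring. 40 = 32 + 8 (binary 101000). Repeated squaring mod 47: 11^1 ≡ 11; 11^2 ≡ 11² = 121 ≡ 27; 11^4 ≡ 27² = 729 ≡ 24; 11^8 ≡ 24² = 576 ≡ 12; 11^16 ≡ 12² = 144 ≡ 3; 11^32 ≡ 3² = 9 ≡ 9. Multiply: 11^40 = 11^32 × 11^8 ≡ 9 × 12 (mod 47): 9 × 12 = 108 ≡ 14. So 11^40 ≡ 14 (mod 47).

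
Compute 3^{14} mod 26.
9

Using successive squaring:
Binary expansion of 14: 1110
Powers of 3 mod 26 (each is the square of the previous):
  3^1 ≡ 3 (mod 26)
  3^2 ≡ 3² = 9 ≡ 9 (mod 26)
  3^4 ≡ 9² = 81 ≡ 3 (mod 26)
  3^8 ≡ 3² = 9 ≡ 9 (mod 26)
14 = 8 + 4 + 2, so 3^14 = 3^8 × 3^4 × 3^2 ≡ 9 × 3 × 9 (mod 26)
Multiplying step by step:
  9 × 3 = 27 ≡ 1 (mod 26)
  1 × 9 = 9 ≡ 9 (mod 26)
Result: 3^14 ≡ 9 (mod 26)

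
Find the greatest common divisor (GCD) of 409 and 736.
1

Using the Euclidean algorithm:
409 = 0 × 736 + 409
736 = 1 × 409 + 327
409 = 1 × 327 + 82
327 = 3 × 82 + 81
82 = 1 × 81 + 1
81 = 81 × 1 + 0

GCD(409, 736) = 1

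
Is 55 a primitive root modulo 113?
Yes

To verify, check if 55^(112/q) ≢ 1 (mod 113) for each prime divisor q of 112
Divisors of 112 = 112: [1, 2, 4, 7, 8, 14, 16, 28, 56, 112]
  55^(112/2) = 55^56 ≡ 112 (mod 113)
  55^(112/7) = 55^16 ≡ 16 (mod 113)
Conclusion: 55 is a primitive root modulo 113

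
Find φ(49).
42

Prime factorization: 49 = 7^2
Using the formula φ(n) = n × Π(1 - 1/p) for each prime factor p:
φ(49) = 49 × (1 - 1/7)
φ(49) = 42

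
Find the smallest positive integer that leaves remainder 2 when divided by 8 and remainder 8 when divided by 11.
M = 8 × 11 = 88. M₁ = 11, y₁ ≡ 3 (mod 8). M₂ = 8, y₂ ≡ 7 (mod 11). r = 2×11×3 + 8×8×7 ≡ 74 (mod 88). The smallest positive such number is 74.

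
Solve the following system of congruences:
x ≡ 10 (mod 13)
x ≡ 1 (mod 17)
205

Using the Chinese Remainder Theorem:
M = product of moduli = 221
For equation 1: M_1 = 17, 17 ≡ 4 (mod 13), inverse of 17 mod 13 is 10 (check: 4 × 10 = 40 ≡ 1 (mod 13))
For equation 2: M_2 = 13, 13 ≡ 13 (mod 17), inverse of 13 mod 17 is 4 (check: 13 × 4 = 52 ≡ 1 (mod 17))
Combine: x ≡ Σ r_i×M_i×(M_i⁻¹ mod m_i) = 10×17×10 + 1×13×4 = 1700 + 52 = 1752
1752 mod 221 = 205
x ≡ 205 (mod 221)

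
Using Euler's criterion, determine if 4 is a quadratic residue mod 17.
By Euler's criterion: 4^{8} ≡ 1 (mod 17). Since this equals 1, 4 is a QR.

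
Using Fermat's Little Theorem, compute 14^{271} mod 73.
60

By Fermat's Little Theorem, a^(p-1) ≡ 1 (mod p) for prime p and gcd(a, p) = 1
Here p = 73, so 14^72 ≡ 1 (mod 73)
We can reduce the exponent: 271 mod 72 = 55
So 14^271 ≡ 14^55 (mod 73)
Computing: 14^55 mod 73 = 60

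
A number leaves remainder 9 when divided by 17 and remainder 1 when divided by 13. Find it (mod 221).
M = 17 × 13 = 221. M₁ = 13, y₁ ≡ 4 (mod 17). M₂ = 17, y₂ ≡ 10 (mod 13). n = 9×13×4 + 1×17×10 ≡ 196 (mod 221)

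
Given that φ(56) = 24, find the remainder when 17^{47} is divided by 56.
By Euler: 17^{24} ≡ 1 (mod 56) since gcd(17, 56) = 1. 47 = 1×24 + 23. So 17^{47} ≡ 17^{23} ≡ 33 (mod 56)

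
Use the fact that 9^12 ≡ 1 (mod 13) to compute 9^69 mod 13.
By Fermat: 9^{12} ≡ 1 (mod 13). 69 = 5×12 + 9. So 9^{69} ≡ 9^{9} ≡ 1 (mod 13)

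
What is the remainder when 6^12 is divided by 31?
Using repeated squaring. 12 = 8 + 4 (binary 1100). Repeated squaring mod 31: 6^1 ≡ 6; 6^2 ≡ 6² = 36 ≡ 5; 6^4 ≡ 5² = 25 ≡ 25; 6^8 ≡ 25² = 625 ≡ 5. Multiply: 6^12 = 6^8 × 6^4 ≡ 5 × 25 (mod 31): 5 × 25 = 125 ≡ 1. So 6^12 ≡ 1 (mod 31).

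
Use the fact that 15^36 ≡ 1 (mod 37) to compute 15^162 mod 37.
By Fermat: 15^{36} ≡ 1 (mod 37). 162 = 4×36 + 18. So 15^{162} ≡ 15^{18} ≡ 36 (mod 37)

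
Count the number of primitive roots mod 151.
Number of primitive roots mod 151 = φ(150) = 40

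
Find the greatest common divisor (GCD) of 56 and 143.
1

Using the Euclidean algorithm:
56 = 0 × 143 + 56
143 = 2 × 56 + 31
56 = 1 × 31 + 25
31 = 1 × 25 + 6
25 = 4 × 6 + 1
6 = 6 × 1 + 0

GCD(56, 143) = 1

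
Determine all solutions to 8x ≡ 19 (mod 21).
5

Since gcd(8, 21) = 1 divides 19, a solution exists.
Multiply both sides by the inverse of 8 mod 21:
  8^(-1) mod 21 = 8
  x ≡ 8 × 19 ≡ 152 ≡ 5 (mod 21)
Verification: 8 × 5 = 40 = 1 × 21 + 19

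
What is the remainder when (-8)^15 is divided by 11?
Using Fermat: (-8)^{10} ≡ 1 (mod 11). 15 ≡ 5 (mod 10). So (-8)^{15} ≡ (-8)^{5} ≡ 1 (mod 11)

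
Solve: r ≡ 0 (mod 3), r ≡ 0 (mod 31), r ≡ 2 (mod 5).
M = 3 × 31 × 5 = 465. M₁ = 155, y₁ ≡ 2 (mod 3). M₂ = 15, y₂ ≡ 29 (mod 31). M₃ = 93, y₃ ≡ 2 (mod 5). r = 0×155×2 + 0×15×29 + 2×93×2 ≡ 372 (mod 465)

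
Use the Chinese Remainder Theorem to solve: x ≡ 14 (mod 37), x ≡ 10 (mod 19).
162

Using the Chinese Remainder Theorem:
M = product of moduli = 703
For equation 1: M_1 = 19, 19 ≡ 19 (mod 37), inverse of 19 mod 37 is 2 (check: 19 × 2 = 38 ≡ 1 (mod 37))
For equation 2: M_2 = 37, 37 ≡ 18 (mod 19), inverse of 37 mod 19 is 18 (check: 18 × 18 = 324 ≡ 1 (mod 19))
Combine: x ≡ Σ r_i×M_i×(M_i⁻¹ mod m_i) = 14×19×2 + 10×37×18 = 532 + 6660 = 7192
7192 mod 703 = 162
x ≡ 162 (mod 703)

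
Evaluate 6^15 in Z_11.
Using Fermat: 6^{10} ≡ 1 (mod 11). 15 ≡ 5 (mod 10). So 6^{15} ≡ 6^{5} ≡ 10 (mod 11)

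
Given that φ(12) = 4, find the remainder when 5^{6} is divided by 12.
By Euler: 5^{4} ≡ 1 (mod 12) since gcd(5, 12) = 1. 6 = 1×4 + 2. So 5^{6} ≡ 5^{2} ≡ 1 (mod 12)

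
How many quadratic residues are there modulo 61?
For prime 61, there are (p-1)/2 = (61-1)/2 = 30 quadratic residues (excluding 0).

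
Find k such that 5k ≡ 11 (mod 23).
16

Since gcd(5, 23) = 1 divides 11, a solution exists.
Multiply both sides by the inverse of 5 mod 23:
  5^(-1) mod 23 = 14
  x ≡ 14 × 11 ≡ 154 ≡ 16 (mod 23)
Verification: 5 × 16 = 80 = 3 × 23 + 11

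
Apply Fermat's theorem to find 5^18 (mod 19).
By Fermat's Little Theorem, 5^{18} ≡ 1 (mod 19) since 19 is prime and gcd(5, 19) = 1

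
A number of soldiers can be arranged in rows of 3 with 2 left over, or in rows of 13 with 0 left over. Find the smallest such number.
M = 3 × 13 = 39. M₁ = 13, y₁ ≡ 1 (mod 3). M₂ = 3, y₂ ≡ 9 (mod 13). z = 2×13×1 + 0×3×9 ≡ 26 (mod 39). The smallest positive such number is 26.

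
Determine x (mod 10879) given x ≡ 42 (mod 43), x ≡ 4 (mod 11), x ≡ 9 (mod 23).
5460

Using the Chinese Remainder Theorem:
M = product of moduli = 10879
For equation 1: M_1 = 253, 253 ≡ 38 (mod 43), inverse of 253 mod 43 is 17 (check: 38 × 17 = 646 ≡ 1 (mod 43))
For equation 2: M_2 = 989, 989 ≡ 10 (mod 11), inverse of 989 mod 11 is 10 (check: 10 × 10 = 100 ≡ 1 (mod 11))
For equation 3: M_3 = 473, 473 ≡ 13 (mod 23), inverse of 473 mod 23 is 16 (check: 13 × 16 = 208 ≡ 1 (mod 23))
Combine: x ≡ Σ r_i×M_i×(M_i⁻¹ mod m_i) = 42×253×17 + 4×989×10 + 9×473×16 = 180642 + 39560 + 68112 = 288314
288314 mod 10879 = 5460
x ≡ 5460 (mod 10879)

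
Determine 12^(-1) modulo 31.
12^(-1) ≡ 13 (mod 31). Verification: 12 × 13 = 156 ≡ 1 (mod 31)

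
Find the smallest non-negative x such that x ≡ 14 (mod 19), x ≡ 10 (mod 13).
166

Using the Chinese Remainder Theorem:
M = product of moduli = 247
For equation 1: M_1 = 13, 13 ≡ 13 (mod 19), inverse of 13 mod 19 is 3 (check: 13 × 3 = 39 ≡ 1 (mod 19))
For equation 2: M_2 = 19, 19 ≡ 6 (mod 13), inverse of 19 mod 13 is 11 (check: 6 × 11 = 66 ≡ 1 (mod 13))
Combine: x ≡ Σ r_i×M_i×(M_i⁻¹ mod m_i) = 14×13×3 + 10×19×11 = 546 + 2090 = 2636
2636 mod 247 = 166
x ≡ 166 (mod 247)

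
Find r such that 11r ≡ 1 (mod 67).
11^(-1) ≡ 61 (mod 67). Verification: 11 × 61 = 671 ≡ 1 (mod 67)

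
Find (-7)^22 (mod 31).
Using repeated squaring. (-7) ≡ 24 (mod 31). 22 = 16 + 4 + 2 (binary 10110). Repeated squaring mod 31: 24^1 ≡ 24; 24^2 ≡ 24² = 576 ≡ 18; 24^4 ≡ 18² = 324 ≡ 14; 24^8 ≡ 14² = 196 ≡ 10; 24^16 ≡ 10² = 100 ≡ 7. Multiply: (-7)^22 ≡ 24^16 × 24^4 × 24^2 ≡ 7 × 14 × 18 (mod 31): 7 × 14 = 98 ≡ 5; 5 × 18 = 90 ≡ 28. So (-7)^22 ≡ 28 (mod 31).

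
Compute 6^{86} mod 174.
36

Using successive squaring:
Binary expansion of 86: 1010110
Powers of 6 mod 174 (each is the square of the previous):
  6^1 ≡ 6 (mod 174)
  6^2 ≡ 6² = 36 ≡ 36 (mod 174)
  6^4 ≡ 36² = 1296 ≡ 78 (mod 174)
  6^8 ≡ 78² = 6084 ≡ 168 (mod 174)
  6^16 ≡ 168² = 28224 ≡ 36 (mod 174)
  6^32 ≡ 36² = 1296 ≡ 78 (mod 174)
  6^64 ≡ 78² = 6084 ≡ 168 (mod 174)
86 = 64 + 16 + 4 + 2, so 6^86 = 6^64 × 6^16 × 6^4 × 6^2 ≡ 168 × 36 × 78 × 36 (mod 174)
Multiplying step by step:
  168 × 36 = 6048 ≡ 132 (mod 174)
  132 × 78 = 10296 ≡ 30 (mod 174)
  30 × 36 = 1080 ≡ 36 (mod 174)
Result: 6^86 ≡ 36 (mod 174)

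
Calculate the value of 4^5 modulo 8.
5 = 4 + 1 (binary 101). Repeated squaring mod 8: 4^1 ≡ 4; 4^2 ≡ 4² = 16 ≡ 0; 4^4 ≡ 0² = 0 ≡ 0. Multiply: 4^5 = 4^4 × 4^1 ≡ 0 × 4 (mod 8): 0 × 4 = 0 ≡ 0. So 4^5 ≡ 0 (mod 8).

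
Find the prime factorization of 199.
199

Divide by primes starting from smallest:
199 ÷ 199 = 1

199 = 199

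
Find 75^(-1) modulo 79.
59

Using Extended Euclidean Algorithm:
gcd(75, 79) = 1
Bezout coefficients: 75 × -20 + 79 × 19 = 1
So 75 × -20 ≡ 1 (mod 79)
The inverse is -20 mod 79 = 59
Verification: 75 × 59 = 4425 = 56 × 79 + 1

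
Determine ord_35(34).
Powers of 34 mod 35: 34^1≡34, 34^2≡1. Order = 2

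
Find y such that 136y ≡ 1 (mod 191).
136^(-1) ≡ 125 (mod 191). Verification: 136 × 125 = 17000 ≡ 1 (mod 191)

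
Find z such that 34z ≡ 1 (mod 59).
34^(-1) ≡ 33 (mod 59). Verification: 34 × 33 = 1122 ≡ 1 (mod 59)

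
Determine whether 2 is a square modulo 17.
By Euler's criterion: 2^{8} ≡ 1 (mod 17). Since this equals 1, 2 is a QR.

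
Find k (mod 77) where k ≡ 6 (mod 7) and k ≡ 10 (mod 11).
M = 7 × 11 = 77. M₁ = 11, y₁ ≡ 2 (mod 7). M₂ = 7, y₂ ≡ 8 (mod 11). k = 6×11×2 + 10×7×8 ≡ 76 (mod 77)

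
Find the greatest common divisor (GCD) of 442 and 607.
1

Using the Euclidean algorithm:
442 = 0 × 607 + 442
607 = 1 × 442 + 165
442 = 2 × 165 + 112
165 = 1 × 112 + 53
112 = 2 × 53 + 6
53 = 8 × 6 + 5
6 = 1 × 5 + 1
5 = 5 × 1 + 0

GCD(442, 607) = 1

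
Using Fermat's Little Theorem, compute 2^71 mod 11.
By Fermat: 2^{10} ≡ 1 (mod 11). 71 = 7×10 + 1. So 2^{71} ≡ 2^{1} ≡ 2 (mod 11)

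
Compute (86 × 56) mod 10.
6

(86 × 56) = 4816
4816 mod 10 = 6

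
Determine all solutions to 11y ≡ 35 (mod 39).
28

Since gcd(11, 39) = 1 divides 35, a solution exists.
Multiply both sides by the inverse of 11 mod 39:
  11^(-1) mod 39 = 32
  x ≡ 32 × 35 ≡ 1120 ≡ 28 (mod 39)
Verification: 11 × 28 = 308 = 7 × 39 + 35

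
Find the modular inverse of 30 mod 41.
30^(-1) ≡ 26 (mod 41). Verification: 30 × 26 = 780 ≡ 1 (mod 41)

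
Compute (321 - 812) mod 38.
3

(321 - 812) = -491
-491 mod 38 = 3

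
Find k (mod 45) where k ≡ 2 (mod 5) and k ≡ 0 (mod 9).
M = 5 × 9 = 45. M₁ = 9, y₁ ≡ 4 (mod 5). M₂ = 5, y₂ ≡ 2 (mod 9). k = 2×9×4 + 0×5×2 ≡ 27 (mod 45)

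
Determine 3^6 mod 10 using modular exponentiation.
6 = 4 + 2 (binary 110). Repeated squaring mod 10: 3^1 ≡ 3; 3^2 ≡ 3² = 9 ≡ 9; 3^4 ≡ 9² = 81 ≡ 1. Multiply: 3^6 = 3^4 × 3^2 ≡ 1 × 9 (mod 10): 1 × 9 = 9 ≡ 9. So 3^6 ≡ 9 (mod 10).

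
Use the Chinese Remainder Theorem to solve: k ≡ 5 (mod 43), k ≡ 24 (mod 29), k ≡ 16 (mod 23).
7100

Using the Chinese Remainder Theorem:
M = product of moduli = 28681
For equation 1: M_1 = 667, 667 ≡ 22 (mod 43), inverse of 667 mod 43 is 2 (check: 22 × 2 = 44 ≡ 1 (mod 43))
For equation 2: M_2 = 989, 989 ≡ 3 (mod 29), inverse of 989 mod 29 is 10 (check: 3 × 10 = 30 ≡ 1 (mod 29))
For equation 3: M_3 = 1247, 1247 ≡ 5 (mod 23), inverse of 1247 mod 23 is 14 (check: 5 × 14 = 70 ≡ 1 (mod 23))
Combine: k ≡ Σ r_i×M_i×(M_i⁻¹ mod m_i) = 5×667×2 + 24×989×10 + 16×1247×14 = 6670 + 237360 + 279328 = 523358
523358 mod 28681 = 7100
k ≡ 7100 (mod 28681)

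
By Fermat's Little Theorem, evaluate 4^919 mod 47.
By Fermat: 4^{46} ≡ 1 (mod 47). 919 ≡ 45 (mod 46). So 4^{919} ≡ 4^{45} ≡ 12 (mod 47)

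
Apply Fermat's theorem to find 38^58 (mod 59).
By Fermat's Little Theorem, 38^{58} ≡ 1 (mod 59) since 59 is prime and gcd(38, 59) = 1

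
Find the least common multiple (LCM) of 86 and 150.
6450

First find GCD(86, 150) using the Euclidean algorithm:
86 = 0 × 150 + 86
150 = 1 × 86 + 64
86 = 1 × 64 + 22
64 = 2 × 22 + 20
22 = 1 × 20 + 2
20 = 10 × 2 + 0
GCD(86, 150) = 2

LCM formula: LCM(a, b) = (a × b) / GCD(a, b)
LCM(86, 150) = (86 × 150) / 2
LCM(86, 150) = 12900 / 2
LCM(86, 150) = 6450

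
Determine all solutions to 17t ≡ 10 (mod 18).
8

Since gcd(17, 18) = 1 divides 10, a solution exists.
Multiply both sides by the inverse of 17 mod 18:
  17^(-1) mod 18 = 17
  x ≡ 17 × 10 ≡ 170 ≡ 8 (mod 18)
Verification: 17 × 8 = 136 = 7 × 18 + 10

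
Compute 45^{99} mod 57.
39

Using successive squaring:
Binary expansion of 99: 1100011
Powers of 45 mod 57 (each is the square of the previous):
  45^1 ≡ 45 (mod 57)
  45^2 ≡ 45² = 2025 ≡ 30 (mod 57)
  45^4 ≡ 30² = 900 ≡ 45 (mod 57)
  45^8 ≡ 45² = 2025 ≡ 30 (mod 57)
  45^16 ≡ 30² = 900 ≡ 45 (mod 57)
  45^32 ≡ 45² = 2025 ≡ 30 (mod 57)
  45^64 ≡ 30² = 900 ≡ 45 (mod 57)
99 = 64 + 32 + 2 + 1, so 45^99 = 45^64 × 45^32 × 45^2 × 45^1 ≡ 45 × 30 × 30 × 45 (mod 57)
Multiplying step by step:
  45 × 30 = 1350 ≡ 39 (mod 57)
  39 × 30 = 1170 ≡ 30 (mod 57)
  30 × 45 = 1350 ≡ 39 (mod 57)
Result: 45^99 ≡ 39 (mod 57)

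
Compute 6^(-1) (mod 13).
11

Using Extended Euclidean Algorithm:
gcd(6, 13) = 1
Bezout coefficients: 6 × -2 + 13 × 1 = 1
So 6 × -2 ≡ 1 (mod 13)
The inverse is -2 mod 13 = 11
Verification: 6 × 11 = 66 = 5 × 13 + 1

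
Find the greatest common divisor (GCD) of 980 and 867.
1

Using the Euclidean algorithm:
980 = 1 × 867 + 113
867 = 7 × 113 + 76
113 = 1 × 76 + 37
76 = 2 × 37 + 2
37 = 18 × 2 + 1
2 = 2 × 1 + 0

GCD(980, 867) = 1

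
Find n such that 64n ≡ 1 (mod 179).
64^(-1) ≡ 14 (mod 179). Verification: 64 × 14 = 896 ≡ 1 (mod 179)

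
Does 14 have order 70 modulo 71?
p - 1 = 70 has prime divisors 2, 5, 7. Check 14^(70/q) mod 71 for each: 14^(70/2) = 14^35 ≡ 70, 14^(70/5) = 14^14 ≡ 5, 14^(70/7) = 14^10 ≡ 1 (mod 71). Since 14^10 ≡ 1 (mod 71), the order of 14 divides 10 (in fact the order is 10) ≠ 70, so it is not a primitive root.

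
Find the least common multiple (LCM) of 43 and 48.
2064

First find GCD(43, 48) using the Euclidean algorithm:
43 = 0 × 48 + 43
48 = 1 × 43 + 5
43 = 8 × 5 + 3
5 = 1 × 3 + 2
3 = 1 × 2 + 1
2 = 2 × 1 + 0
GCD(43, 48) = 1

LCM formula: LCM(a, b) = (a × b) / GCD(a, b)
LCM(43, 48) = (43 × 48) / 1
LCM(43, 48) = 2064 / 1
LCM(43, 48) = 2064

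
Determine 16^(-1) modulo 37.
16^(-1) ≡ 7 (mod 37). Verification: 16 × 7 = 112 ≡ 1 (mod 37)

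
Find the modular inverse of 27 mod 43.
27^(-1) ≡ 8 (mod 43). Verification: 27 × 8 = 216 ≡ 1 (mod 43)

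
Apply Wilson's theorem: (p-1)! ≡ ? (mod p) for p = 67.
By Wilson's theorem, (66)! ≡ -1 ≡ 66 (mod 67)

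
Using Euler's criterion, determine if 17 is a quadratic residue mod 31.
By Euler's criterion: 17^{15} ≡ 30 (mod 31). Since this equals -1 (≡ 30), 17 is not a QR.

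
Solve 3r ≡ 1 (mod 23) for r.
3^(-1) ≡ 8 (mod 23). Verification: 3 × 8 = 24 ≡ 1 (mod 23)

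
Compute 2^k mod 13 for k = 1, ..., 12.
g^1, g^2, ..., g^{12} mod 13: {2, 4, 8, 3, 6, 12, 11, 9, 5, 10, 7, 1}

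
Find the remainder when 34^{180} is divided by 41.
By Fermat: 34^{40} ≡ 1 (mod 41). 180 = 4×40 + 20. So 34^{180} ≡ 34^{20} ≡ 40 (mod 41)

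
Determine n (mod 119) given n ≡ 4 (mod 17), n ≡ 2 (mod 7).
72

Using the Chinese Remainder Theorem:
M = product of moduli = 119
For equation 1: M_1 = 7, 7 ≡ 7 (mod 17), inverse of 7 mod 17 is 5 (check: 7 × 5 = 35 ≡ 1 (mod 17))
For equation 2: M_2 = 17, 17 ≡ 3 (mod 7), inverse of 17 mod 7 is 5 (check: 3 × 5 = 15 ≡ 1 (mod 7))
Combine: n ≡ Σ r_i×M_i×(M_i⁻¹ mod m_i) = 4×7×5 + 2×17×5 = 140 + 170 = 310
310 mod 119 = 72
n ≡ 72 (mod 119)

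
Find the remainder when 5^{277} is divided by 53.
By Fermat: 5^{52} ≡ 1 (mod 53). 277 = 5×52 + 17. So 5^{277} ≡ 5^{17} ≡ 12 (mod 53)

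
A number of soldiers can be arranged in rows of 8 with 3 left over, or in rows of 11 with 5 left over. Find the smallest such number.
M = 8 × 11 = 88. M₁ = 11, y₁ ≡ 3 (mod 8). M₂ = 8, y₂ ≡ 7 (mod 11). x = 3×11×3 + 5×8×7 ≡ 27 (mod 88). The smallest positive such number is 27.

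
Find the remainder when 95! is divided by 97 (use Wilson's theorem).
(96)! = (95)! × (96) ≡ -1 (mod 97). So (95)! ≡ -1 × (96)^(-1) ≡ (-1)×(-1) = 1 (mod 97)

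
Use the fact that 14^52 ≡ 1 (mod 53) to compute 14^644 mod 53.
By Fermat: 14^{52} ≡ 1 (mod 53). 644 ≡ 20 (mod 52). So 14^{644} ≡ 14^{20} ≡ 46 (mod 53)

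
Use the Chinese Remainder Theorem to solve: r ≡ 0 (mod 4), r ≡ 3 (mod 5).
M = 4 × 5 = 20. M₁ = 5, y₁ ≡ 1 (mod 4). M₂ = 4, y₂ ≡ 4 (mod 5). r = 0×5×1 + 3×4×4 ≡ 8 (mod 20)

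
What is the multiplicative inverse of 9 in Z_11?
5

Using Extended Euclidean Algorithm:
gcd(9, 11) = 1
Bezout coefficients: 9 × 5 + 11 × -4 = 1
So 9 × 5 ≡ 1 (mod 11)
The inverse is 5 mod 11 = 5
Verification: 9 × 5 = 45 = 4 × 11 + 1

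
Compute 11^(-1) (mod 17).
14

Using Extended Euclidean Algorithm:
gcd(11, 17) = 1
Bezout coefficients: 11 × -3 + 17 × 2 = 1
So 11 × -3 ≡ 1 (mod 17)
The inverse is -3 mod 17 = 14
Verification: 11 × 14 = 154 = 9 × 17 + 1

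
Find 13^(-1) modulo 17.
4

Using Extended Euclidean Algorithm:
gcd(13, 17) = 1
Bezout coefficients: 13 × 4 + 17 × -3 = 1
So 13 × 4 ≡ 1 (mod 17)
The inverse is 4 mod 17 = 4
Verification: 13 × 4 = 52 = 3 × 17 + 1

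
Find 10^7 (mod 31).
7 = 4 + 2 + 1 (binary 111). Repeated squaring mod 31: 10^1 ≡ 10; 10^2 ≡ 10² = 100 ≡ 7; 10^4 ≡ 7² = 49 ≡ 18. Multiply: 10^7 = 10^4 × 10^2 × 10^1 ≡ 18 × 7 × 10 (mod 31): 18 × 7 = 126 ≡ 2; 2 × 10 = 20 ≡ 20. So 10^7 ≡ 20 (mod 31).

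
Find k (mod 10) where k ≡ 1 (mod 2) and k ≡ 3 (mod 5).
M = 2 × 5 = 10. M₁ = 5, y₁ ≡ 1 (mod 2). M₂ = 2, y₂ ≡ 3 (mod 5). k = 1×5×1 + 3×2×3 ≡ 3 (mod 10)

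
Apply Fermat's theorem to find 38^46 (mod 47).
By Fermat's Little Theorem, 38^{46} ≡ 1 (mod 47) since 47 is prime and gcd(38, 47) = 1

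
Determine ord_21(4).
Powers of 4 mod 21: 4^1≡4, 4^2≡16, 4^3≡1. Order = 3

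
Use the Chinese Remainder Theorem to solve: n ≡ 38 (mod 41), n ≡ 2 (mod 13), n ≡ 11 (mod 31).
4630

Using the Chinese Remainder Theorem:
M = product of moduli = 16523
For equation 1: M_1 = 403, 403 ≡ 34 (mod 41), inverse of 403 mod 41 is 35 (check: 34 × 35 = 1190 ≡ 1 (mod 41))
For equation 2: M_2 = 1271, 1271 ≡ 10 (mod 13), inverse of 1271 mod 13 is 4 (check: 10 × 4 = 40 ≡ 1 (mod 13))
For equation 3: M_3 = 533, 533 ≡ 6 (mod 31), inverse of 533 mod 31 is 26 (check: 6 × 26 = 156 ≡ 1 (mod 31))
Combine: n ≡ Σ r_i×M_i×(M_i⁻¹ mod m_i) = 38×403×35 + 2×1271×4 + 11×533×26 = 535990 + 10168 + 152438 = 698596
698596 mod 16523 = 4630
n ≡ 4630 (mod 16523)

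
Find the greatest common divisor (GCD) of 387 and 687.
3

Using the Euclidean algorithm:
387 = 0 × 687 + 387
687 = 1 × 387 + 300
387 = 1 × 300 + 87
300 = 3 × 87 + 39
87 = 2 × 39 + 9
39 = 4 × 9 + 3
9 = 3 × 3 + 0

GCD(387, 687) = 3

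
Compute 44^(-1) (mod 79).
9

Using Extended Euclidean Algorithm:
gcd(44, 79) = 1
Bezout coefficients: 44 × 9 + 79 × -5 = 1
So 44 × 9 ≡ 1 (mod 79)
The inverse is 9 mod 79 = 9
Verification: 44 × 9 = 396 = 5 × 79 + 1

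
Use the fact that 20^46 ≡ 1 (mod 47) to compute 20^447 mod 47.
By Fermat: 20^{46} ≡ 1 (mod 47). 447 ≡ 33 (mod 46). So 20^{447} ≡ 20^{33} ≡ 22 (mod 47)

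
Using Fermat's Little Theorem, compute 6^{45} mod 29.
13

By Fermat's Little Theorem, a^(p-1) ≡ 1 (mod p) for prime p and gcd(a, p) = 1
Here p = 29, so 6^28 ≡ 1 (mod 29)
We can reduce the exponent: 45 mod 28 = 17
So 6^45 ≡ 6^17 (mod 29)
Computing: 6^17 mod 29 = 13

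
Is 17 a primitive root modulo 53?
No

To verify, check if 17^(52/q) ≢ 1 (mod 53) for each prime divisor q of 52
Divisors of 52 = 52: [1, 2, 4, 13, 26, 52]
  17^(52/2) = 17^26 ≡ 1 (mod 53)
  17^(52/13) = 17^4 ≡ 46 (mod 53)
Conclusion: 17 is not a primitive root modulo 53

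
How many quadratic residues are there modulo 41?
For prime 41, there are (p-1)/2 = (41-1)/2 = 20 quadratic residues (excluding 0).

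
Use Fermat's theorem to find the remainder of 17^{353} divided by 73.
66

By Fermat's Little Theorem, a^(p-1) ≡ 1 (mod p) for prime p and gcd(a, p) = 1
Here p = 73, so 17^72 ≡ 1 (mod 73)
We can reduce the exponent: 353 mod 72 = 65
So 17^353 ≡ 17^65 (mod 73)
Computing: 17^65 mod 73 = 66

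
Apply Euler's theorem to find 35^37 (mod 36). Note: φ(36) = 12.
By Euler: 35^{12} ≡ 1 (mod 36) since gcd(35, 36) = 1. 37 = 3×12 + 1. So 35^{37} ≡ 35^{1} ≡ 35 (mod 36)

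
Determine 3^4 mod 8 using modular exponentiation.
4 = 4 (binary 100). Repeated squaring mod 8: 3^1 ≡ 3; 3^2 ≡ 3² = 9 ≡ 1; 3^4 ≡ 1² = 1 ≡ 1. So 3^4 ≡ 1 (mod 8).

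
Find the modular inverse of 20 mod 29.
20^(-1) ≡ 16 (mod 29). Verification: 20 × 16 = 320 ≡ 1 (mod 29)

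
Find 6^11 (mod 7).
Using Fermat: 6^{6} ≡ 1 (mod 7). 11 ≡ 5 (mod 6). So 6^{11} ≡ 6^{5} ≡ 6 (mod 7)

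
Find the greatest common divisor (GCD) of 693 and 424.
1

Using the Euclidean algorithm:
693 = 1 × 424 + 269
424 = 1 × 269 + 155
269 = 1 × 155 + 114
155 = 1 × 114 + 41
114 = 2 × 41 + 32
41 = 1 × 32 + 9
32 = 3 × 9 + 5
9 = 1 × 5 + 4
5 = 1 × 4 + 1
4 = 4 × 1 + 0

GCD(693, 424) = 1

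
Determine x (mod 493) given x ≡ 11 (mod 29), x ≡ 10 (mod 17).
214

Using the Chinese Remainder Theorem:
M = product of moduli = 493
For equation 1: M_1 = 17, 17 ≡ 17 (mod 29), inverse of 17 mod 29 is 12 (check: 17 × 12 = 204 ≡ 1 (mod 29))
For equation 2: M_2 = 29, 29 ≡ 12 (mod 17), inverse of 29 mod 17 is 10 (check: 12 × 10 = 120 ≡ 1 (mod 17))
Combine: x ≡ Σ r_i×M_i×(M_i⁻¹ mod m_i) = 11×17×12 + 10×29×10 = 2244 + 2900 = 5144
5144 mod 493 = 214
x ≡ 214 (mod 493)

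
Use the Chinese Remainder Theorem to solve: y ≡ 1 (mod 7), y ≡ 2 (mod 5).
22

Using the Chinese Remainder Theorem:
M = product of moduli = 35
For equation 1: M_1 = 5, 5 ≡ 5 (mod 7), inverse of 5 mod 7 is 3 (check: 5 × 3 = 15 ≡ 1 (mod 7))
For equation 2: M_2 = 7, 7 ≡ 2 (mod 5), inverse of 7 mod 5 is 3 (check: 2 × 3 = 6 ≡ 1 (mod 5))
Combine: y ≡ Σ r_i×M_i×(M_i⁻¹ mod m_i) = 1×5×3 + 2×7×3 = 15 + 42 = 57
57 mod 35 = 22
y ≡ 22 (mod 35)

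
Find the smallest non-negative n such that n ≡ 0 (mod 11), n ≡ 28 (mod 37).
176

Using the Chinese Remainder Theorem:
M = product of moduli = 407
For equation 1: M_1 = 37, 37 ≡ 4 (mod 11), inverse of 37 mod 11 is 3 (check: 4 × 3 = 12 ≡ 1 (mod 11))
For equation 2: M_2 = 11, 11 ≡ 11 (mod 37), inverse of 11 mod 37 is 27 (check: 11 × 27 = 297 ≡ 1 (mod 37))
Combine: n ≡ Σ r_i×M_i×(M_i⁻¹ mod m_i) = 0×37×3 + 28×11×27 = 0 + 8316 = 8316
8316 mod 407 = 176
n ≡ 176 (mod 407)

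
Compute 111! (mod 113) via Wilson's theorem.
(112)! = (111)! × (112) ≡ -1 (mod 113). So (111)! ≡ -1 × (112)^(-1) ≡ (-1)×(-1) = 1 (mod 113)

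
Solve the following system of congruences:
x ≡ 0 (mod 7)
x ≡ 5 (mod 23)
28

Using the Chinese Remainder Theorem:
M = product of moduli = 161
For equation 1: M_1 = 23, 23 ≡ 2 (mod 7), inverse of 23 mod 7 is 4 (check: 2 × 4 = 8 ≡ 1 (mod 7))
For equation 2: M_2 = 7, 7 ≡ 7 (mod 23), inverse of 7 mod 23 is 10 (check: 7 × 10 = 70 ≡ 1 (mod 23))
Combine: x ≡ Σ r_i×M_i×(M_i⁻¹ mod m_i) = 0×23×4 + 5×7×10 = 0 + 350 = 350
350 mod 161 = 28
x ≡ 28 (mod 161)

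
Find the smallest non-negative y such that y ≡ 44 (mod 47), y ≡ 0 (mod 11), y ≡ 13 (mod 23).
8316

Using the Chinese Remainder Theorem:
M = product of moduli = 11891
For equation 1: M_1 = 253, 253 ≡ 18 (mod 47), inverse of 253 mod 47 is 34 (check: 18 × 34 = 612 ≡ 1 (mod 47))
For equation 2: M_2 = 1081, 1081 ≡ 3 (mod 11), inverse of 1081 mod 11 is 4 (check: 3 × 4 = 12 ≡ 1 (mod 11))
For equation 3: M_3 = 517, 517 ≡ 11 (mod 23), inverse of 517 mod 23 is 21 (check: 11 × 21 = 231 ≡ 1 (mod 23))
Combine: y ≡ Σ r_i×M_i×(M_i⁻¹ mod m_i) = 44×253×34 + 0×1081×4 + 13×517×21 = 378488 + 0 + 141141 = 519629
519629 mod 11891 = 8316
y ≡ 8316 (mod 11891)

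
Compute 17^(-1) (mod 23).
17^(-1) ≡ 19 (mod 23). Verification: 17 × 19 = 323 ≡ 1 (mod 23)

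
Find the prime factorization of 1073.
29 × 37

Divide by primes starting from smallest:
1073 ÷ 29 = 37
37 ÷ 37 = 1

1073 = 29 × 37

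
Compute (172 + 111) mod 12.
7

(172 + 111) = 283
283 mod 12 = 7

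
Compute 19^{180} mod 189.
1

Using successive squaring:
Binary expansion of 180: 10110100
Powers of 19 mod 189 (each is the square of the previous):
  19^1 ≡ 19 (mod 189)
  19^2 ≡ 19² = 361 ≡ 172 (mod 189)
  19^4 ≡ 172² = 29584 ≡ 100 (mod 189)
  19^8 ≡ 100² = 10000 ≡ 172 (mod 189)
  19^16 ≡ 172² = 29584 ≡ 100 (mod 189)
  19^32 ≡ 100² = 10000 ≡ 172 (mod 189)
  19^64 ≡ 172² = 29584 ≡ 100 (mod 189)
  19^128 ≡ 100² = 10000 ≡ 172 (mod 189)
180 = 128 + 32 + 16 + 4, so 19^180 = 19^128 × 19^32 × 19^16 × 19^4 ≡ 172 × 172 × 100 × 100 (mod 189)
Multiplying step by step:
  172 × 172 = 29584 ≡ 100 (mod 189)
  100 × 100 = 10000 ≡ 172 (mod 189)
  172 × 100 = 17200 ≡ 1 (mod 189)
Result: 19^180 ≡ 1 (mod 189)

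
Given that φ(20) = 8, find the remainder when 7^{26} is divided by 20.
By Euler: 7^{8} ≡ 1 (mod 20) since gcd(7, 20) = 1. 26 = 3×8 + 2. So 7^{26} ≡ 7^{2} ≡ 9 (mod 20)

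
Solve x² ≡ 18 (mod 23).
The square roots of 18 mod 23 are 8 and 15. Verify: 8² = 64 ≡ 18 (mod 23)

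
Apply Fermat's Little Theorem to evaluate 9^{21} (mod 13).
1

By Fermat's Little Theorem, a^(p-1) ≡ 1 (mod p) for prime p and gcd(a, p) = 1
Here p = 13, so 9^12 ≡ 1 (mod 13)
We can reduce the exponent: 21 mod 12 = 9
So 9^21 ≡ 9^9 (mod 13)
Computing: 9^9 mod 13 = 1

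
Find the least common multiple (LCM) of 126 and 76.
4788

First find GCD(126, 76) using the Euclidean algorithm:
126 = 1 × 76 + 50
76 = 1 × 50 + 26
50 = 1 × 26 + 24
26 = 1 × 24 + 2
24 = 12 × 2 + 0
GCD(126, 76) = 2

LCM formula: LCM(a, b) = (a × b) / GCD(a, b)
LCM(126, 76) = (126 × 76) / 2
LCM(126, 76) = 9576 / 2
LCM(126, 76) = 4788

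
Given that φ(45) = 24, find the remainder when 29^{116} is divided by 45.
By Euler: 29^{24} ≡ 1 (mod 45) since gcd(29, 45) = 1. 116 = 4×24 + 20. So 29^{116} ≡ 29^{20} ≡ 31 (mod 45)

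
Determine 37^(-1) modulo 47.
37^(-1) ≡ 14 (mod 47). Verification: 37 × 14 = 518 ≡ 1 (mod 47)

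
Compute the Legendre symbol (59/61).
(59/61) = 59^{30} mod 61 = -1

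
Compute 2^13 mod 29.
Using repeated squaring. 13 = 8 + 4 + 1 (binary 1101). Repeated squaring mod 29: 2^1 ≡ 2; 2^2 ≡ 2² = 4 ≡ 4; 2^4 ≡ 4² = 16 ≡ 16; 2^8 ≡ 16² = 256 ≡ 24. Multiply: 2^13 = 2^8 × 2^4 × 2^1 ≡ 24 × 16 × 2 (mod 29): 24 × 16 = 384 ≡ 7; 7 × 2 = 14 ≡ 14. So 2^13 ≡ 14 (mod 29).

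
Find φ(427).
360

Prime factorization: 427 = 7 × 61
Using the formula φ(n) = n × Π(1 - 1/p) for each prime factor p:
φ(427) = 427 × (1 - 1/7) × (1 - 1/61)
φ(427) = 360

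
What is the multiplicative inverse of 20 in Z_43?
20^(-1) ≡ 28 (mod 43). Verification: 20 × 28 = 560 ≡ 1 (mod 43)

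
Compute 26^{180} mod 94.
28

Using successive squaring:
Binary expansion of 180: 10110100
Powers of 26 mod 94 (each is the square of the previous):
  26^1 ≡ 26 (mod 94)
  26^2 ≡ 26² = 676 ≡ 18 (mod 94)
  26^4 ≡ 18² = 324 ≡ 42 (mod 94)
  26^8 ≡ 42² = 1764 ≡ 72 (mod 94)
  26^16 ≡ 72² = 5184 ≡ 14 (mod 94)
  26^32 ≡ 14² = 196 ≡ 8 (mod 94)
  26^64 ≡ 8² = 64 ≡ 64 (mod 94)
  26^128 ≡ 64² = 4096 ≡ 54 (mod 94)
180 = 128 + 32 + 16 + 4, so 26^180 = 26^128 × 26^32 × 26^16 × 26^4 ≡ 54 × 8 × 14 × 42 (mod 94)
Multiplying step by step:
  54 × 8 = 432 ≡ 56 (mod 94)
  56 × 14 = 784 ≡ 32 (mod 94)
  32 × 42 = 1344 ≡ 28 (mod 94)
Result: 26^180 ≡ 28 (mod 94)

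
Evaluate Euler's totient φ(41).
40

Prime factorization: 41 = 41
Using the formula φ(n) = n × Π(1 - 1/p) for each prime factor p:
φ(41) = 41 × (1 - 1/41)
φ(41) = 40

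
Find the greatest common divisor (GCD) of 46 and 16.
2

Using the Euclidean algorithm:
46 = 2 × 16 + 14
16 = 1 × 14 + 2
14 = 7 × 2 + 0

GCD(46, 16) = 2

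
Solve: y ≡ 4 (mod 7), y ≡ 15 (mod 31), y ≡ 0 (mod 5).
M = 7 × 31 × 5 = 1085. M₁ = 155, y₁ ≡ 1 (mod 7). M₂ = 35, y₂ ≡ 8 (mod 31). M₃ = 217, y₃ ≡ 3 (mod 5). y = 4×155×1 + 15×35×8 + 0×217×3 ≡ 480 (mod 1085)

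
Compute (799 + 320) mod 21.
6

(799 + 320) = 1119
1119 mod 21 = 6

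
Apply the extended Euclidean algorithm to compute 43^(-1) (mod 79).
Extended GCD: 43(-11) + 79(6) = 1. So 43^(-1) ≡ 68 ≡ 68 (mod 79). Verify: 43 × 68 = 2924 ≡ 1 (mod 79)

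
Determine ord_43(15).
Powers of 15 mod 43: 15^1≡15, 15^2≡10, 15^3≡21, 15^4≡14, 15^5≡38, 15^6≡11, 15^7≡36, 15^8≡24, 15^9≡16, 15^10≡25, 15^11≡31, 15^12≡35, 15^13≡9, 15^14≡6, 15^15≡4, 15^16≡17, 15^17≡40, 15^18≡41, 15^19≡13, 15^20≡23, 15^21≡1. Order = 21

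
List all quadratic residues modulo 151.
QRs mod 151: {1, 2, 4, 5, 8, 9, 10, 11, 16, 17, 18, 19, 20, 21, 22, 25, 29, 31, 32, 34, 36, 37, 38, 39, 40, 42, 43, 44, 45, 47, 49, 50, 55, 58, 59, 62, 64, 68, 69, 72, 74, 76, 78, 80, 81, 84, 85, 86, 88, 90, 91, 94, 95, 97, 98, 99, 100, 103, 105, 110, 116, 118, 121, 123, 124, 125, 127, 128, 136, 137, 138, 139, 144, 145, 148}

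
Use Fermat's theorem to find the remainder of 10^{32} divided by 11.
1

By Fermat's Little Theorem, a^(p-1) ≡ 1 (mod p) for prime p and gcd(a, p) = 1
Here p = 11, so 10^10 ≡ 1 (mod 11)
We can reduce the exponent: 32 mod 10 = 2
So 10^32 ≡ 10^2 (mod 11)
Computing: 10^2 mod 11 = 1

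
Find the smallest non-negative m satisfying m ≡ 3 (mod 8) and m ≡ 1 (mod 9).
M = 8 × 9 = 72. M₁ = 9, y₁ ≡ 1 (mod 8). M₂ = 8, y₂ ≡ 8 (mod 9). m = 3×9×1 + 1×8×8 ≡ 19 (mod 72)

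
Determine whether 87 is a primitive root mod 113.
p - 1 = 112 has prime divisors 2, 7. Check 87^(112/q) mod 113 for each: 87^(112/2) = 87^56 ≡ 1, 87^(112/7) = 87^16 ≡ 30 (mod 113). Since 87^56 ≡ 1 (mod 113), the order of 87 divides 56 (in fact the order is 56) ≠ 112, so it is not a primitive root.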